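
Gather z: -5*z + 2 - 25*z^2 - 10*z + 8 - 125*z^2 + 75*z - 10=-150*z^2 + 60*z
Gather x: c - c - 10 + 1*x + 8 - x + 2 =0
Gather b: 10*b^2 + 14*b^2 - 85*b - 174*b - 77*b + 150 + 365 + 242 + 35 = 24*b^2 - 336*b + 792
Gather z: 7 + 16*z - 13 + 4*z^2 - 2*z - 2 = 4*z^2 + 14*z - 8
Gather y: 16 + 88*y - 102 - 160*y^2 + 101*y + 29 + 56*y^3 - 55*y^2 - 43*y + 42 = 56*y^3 - 215*y^2 + 146*y - 15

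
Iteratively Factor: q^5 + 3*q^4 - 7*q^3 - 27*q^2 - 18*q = (q + 3)*(q^4 - 7*q^2 - 6*q) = q*(q + 3)*(q^3 - 7*q - 6) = q*(q - 3)*(q + 3)*(q^2 + 3*q + 2) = q*(q - 3)*(q + 1)*(q + 3)*(q + 2)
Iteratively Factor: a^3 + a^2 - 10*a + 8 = (a - 2)*(a^2 + 3*a - 4) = (a - 2)*(a - 1)*(a + 4)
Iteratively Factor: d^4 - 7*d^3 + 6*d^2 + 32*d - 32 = (d - 4)*(d^3 - 3*d^2 - 6*d + 8) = (d - 4)*(d + 2)*(d^2 - 5*d + 4) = (d - 4)^2*(d + 2)*(d - 1)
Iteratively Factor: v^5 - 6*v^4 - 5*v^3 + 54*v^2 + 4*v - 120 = (v + 2)*(v^4 - 8*v^3 + 11*v^2 + 32*v - 60) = (v - 2)*(v + 2)*(v^3 - 6*v^2 - v + 30) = (v - 2)*(v + 2)^2*(v^2 - 8*v + 15) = (v - 5)*(v - 2)*(v + 2)^2*(v - 3)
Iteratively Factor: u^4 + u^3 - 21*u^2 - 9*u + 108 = (u + 4)*(u^3 - 3*u^2 - 9*u + 27) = (u + 3)*(u + 4)*(u^2 - 6*u + 9) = (u - 3)*(u + 3)*(u + 4)*(u - 3)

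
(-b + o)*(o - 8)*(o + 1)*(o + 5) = -b*o^3 + 2*b*o^2 + 43*b*o + 40*b + o^4 - 2*o^3 - 43*o^2 - 40*o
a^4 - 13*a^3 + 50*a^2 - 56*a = a*(a - 7)*(a - 4)*(a - 2)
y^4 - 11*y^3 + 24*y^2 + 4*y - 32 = (y - 8)*(y - 2)^2*(y + 1)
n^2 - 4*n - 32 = (n - 8)*(n + 4)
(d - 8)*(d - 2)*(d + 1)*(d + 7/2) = d^4 - 11*d^3/2 - 51*d^2/2 + 37*d + 56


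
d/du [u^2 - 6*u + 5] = 2*u - 6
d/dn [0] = 0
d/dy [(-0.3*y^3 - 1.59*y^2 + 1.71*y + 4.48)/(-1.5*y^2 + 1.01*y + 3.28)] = (0.45*y^4 - 0.606*y^3 - 1.9929*y^2 + 3.0096*y + 1.084)/(2.25*y^4 - 3.03*y^3 - 8.8199*y^2 + 6.6256*y + 10.7584)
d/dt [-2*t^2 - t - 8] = -4*t - 1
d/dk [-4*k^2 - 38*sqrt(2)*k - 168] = -8*k - 38*sqrt(2)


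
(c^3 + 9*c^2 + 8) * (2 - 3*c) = -3*c^4 - 25*c^3 + 18*c^2 - 24*c + 16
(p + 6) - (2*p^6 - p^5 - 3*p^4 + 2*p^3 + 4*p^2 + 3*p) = -2*p^6 + p^5 + 3*p^4 - 2*p^3 - 4*p^2 - 2*p + 6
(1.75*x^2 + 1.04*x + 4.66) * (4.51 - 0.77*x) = -1.3475*x^3 + 7.0917*x^2 + 1.1022*x + 21.0166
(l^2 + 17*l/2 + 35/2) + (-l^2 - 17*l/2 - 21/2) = 7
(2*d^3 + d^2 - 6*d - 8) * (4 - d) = -2*d^4 + 7*d^3 + 10*d^2 - 16*d - 32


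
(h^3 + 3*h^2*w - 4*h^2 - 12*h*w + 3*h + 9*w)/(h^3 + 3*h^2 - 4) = (h^2 + 3*h*w - 3*h - 9*w)/(h^2 + 4*h + 4)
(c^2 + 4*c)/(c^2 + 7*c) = (c + 4)/(c + 7)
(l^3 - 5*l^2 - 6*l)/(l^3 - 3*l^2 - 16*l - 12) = l/(l + 2)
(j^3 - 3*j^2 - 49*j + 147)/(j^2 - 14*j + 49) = (j^2 + 4*j - 21)/(j - 7)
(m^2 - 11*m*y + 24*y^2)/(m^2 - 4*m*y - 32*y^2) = (m - 3*y)/(m + 4*y)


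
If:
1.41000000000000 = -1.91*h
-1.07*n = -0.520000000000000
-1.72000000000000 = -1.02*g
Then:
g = 1.69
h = -0.74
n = 0.49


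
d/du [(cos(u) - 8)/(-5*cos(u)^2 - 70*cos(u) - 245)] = (23 - cos(u))*sin(u)/(5*(cos(u) + 7)^3)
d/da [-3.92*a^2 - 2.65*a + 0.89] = -7.84*a - 2.65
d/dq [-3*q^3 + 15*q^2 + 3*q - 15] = -9*q^2 + 30*q + 3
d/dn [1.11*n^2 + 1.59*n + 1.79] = 2.22*n + 1.59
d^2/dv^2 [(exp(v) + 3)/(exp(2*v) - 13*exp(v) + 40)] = (exp(4*v) + 25*exp(3*v) - 357*exp(2*v) + 547*exp(v) + 3160)*exp(v)/(exp(6*v) - 39*exp(5*v) + 627*exp(4*v) - 5317*exp(3*v) + 25080*exp(2*v) - 62400*exp(v) + 64000)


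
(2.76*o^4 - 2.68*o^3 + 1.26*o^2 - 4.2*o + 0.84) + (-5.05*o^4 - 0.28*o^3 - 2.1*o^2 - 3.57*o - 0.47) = -2.29*o^4 - 2.96*o^3 - 0.84*o^2 - 7.77*o + 0.37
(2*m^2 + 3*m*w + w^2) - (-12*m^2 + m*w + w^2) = 14*m^2 + 2*m*w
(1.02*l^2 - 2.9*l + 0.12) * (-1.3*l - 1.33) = -1.326*l^3 + 2.4134*l^2 + 3.701*l - 0.1596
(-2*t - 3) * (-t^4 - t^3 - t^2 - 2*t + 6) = 2*t^5 + 5*t^4 + 5*t^3 + 7*t^2 - 6*t - 18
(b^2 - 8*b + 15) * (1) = b^2 - 8*b + 15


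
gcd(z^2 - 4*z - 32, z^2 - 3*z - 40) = z - 8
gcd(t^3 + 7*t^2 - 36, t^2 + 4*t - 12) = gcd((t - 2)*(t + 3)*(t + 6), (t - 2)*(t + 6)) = t^2 + 4*t - 12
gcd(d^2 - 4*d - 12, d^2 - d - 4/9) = 1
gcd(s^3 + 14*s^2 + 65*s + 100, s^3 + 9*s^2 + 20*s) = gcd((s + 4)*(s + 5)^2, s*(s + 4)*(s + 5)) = s^2 + 9*s + 20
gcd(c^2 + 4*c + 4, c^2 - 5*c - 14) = c + 2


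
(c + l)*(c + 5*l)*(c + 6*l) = c^3 + 12*c^2*l + 41*c*l^2 + 30*l^3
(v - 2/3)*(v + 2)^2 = v^3 + 10*v^2/3 + 4*v/3 - 8/3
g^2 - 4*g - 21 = (g - 7)*(g + 3)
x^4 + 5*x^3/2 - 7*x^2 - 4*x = x*(x - 2)*(x + 1/2)*(x + 4)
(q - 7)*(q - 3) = q^2 - 10*q + 21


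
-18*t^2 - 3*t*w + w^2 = (-6*t + w)*(3*t + w)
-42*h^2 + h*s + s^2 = (-6*h + s)*(7*h + s)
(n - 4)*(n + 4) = n^2 - 16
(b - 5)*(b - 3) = b^2 - 8*b + 15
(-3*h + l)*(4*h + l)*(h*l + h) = -12*h^3*l - 12*h^3 + h^2*l^2 + h^2*l + h*l^3 + h*l^2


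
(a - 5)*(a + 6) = a^2 + a - 30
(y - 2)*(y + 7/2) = y^2 + 3*y/2 - 7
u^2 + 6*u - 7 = (u - 1)*(u + 7)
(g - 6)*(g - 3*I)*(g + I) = g^3 - 6*g^2 - 2*I*g^2 + 3*g + 12*I*g - 18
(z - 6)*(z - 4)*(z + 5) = z^3 - 5*z^2 - 26*z + 120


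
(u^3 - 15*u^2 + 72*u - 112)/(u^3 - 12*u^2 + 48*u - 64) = (u - 7)/(u - 4)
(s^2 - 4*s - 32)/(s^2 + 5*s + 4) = (s - 8)/(s + 1)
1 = 1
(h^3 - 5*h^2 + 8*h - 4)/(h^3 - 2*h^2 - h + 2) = (h - 2)/(h + 1)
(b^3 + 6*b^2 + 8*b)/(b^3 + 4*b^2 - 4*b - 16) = b/(b - 2)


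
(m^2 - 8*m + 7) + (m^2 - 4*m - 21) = 2*m^2 - 12*m - 14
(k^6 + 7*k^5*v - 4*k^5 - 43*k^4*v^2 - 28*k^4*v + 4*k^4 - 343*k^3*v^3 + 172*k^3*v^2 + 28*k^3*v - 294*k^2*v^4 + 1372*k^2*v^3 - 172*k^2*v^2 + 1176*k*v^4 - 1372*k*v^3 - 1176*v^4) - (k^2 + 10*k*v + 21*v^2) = k^6 + 7*k^5*v - 4*k^5 - 43*k^4*v^2 - 28*k^4*v + 4*k^4 - 343*k^3*v^3 + 172*k^3*v^2 + 28*k^3*v - 294*k^2*v^4 + 1372*k^2*v^3 - 172*k^2*v^2 - k^2 + 1176*k*v^4 - 1372*k*v^3 - 10*k*v - 1176*v^4 - 21*v^2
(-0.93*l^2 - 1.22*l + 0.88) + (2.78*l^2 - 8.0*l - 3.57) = 1.85*l^2 - 9.22*l - 2.69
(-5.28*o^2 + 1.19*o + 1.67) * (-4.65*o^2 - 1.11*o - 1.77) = 24.552*o^4 + 0.327300000000001*o^3 + 0.2592*o^2 - 3.96*o - 2.9559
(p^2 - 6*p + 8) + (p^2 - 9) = 2*p^2 - 6*p - 1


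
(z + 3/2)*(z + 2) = z^2 + 7*z/2 + 3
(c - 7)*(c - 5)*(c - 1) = c^3 - 13*c^2 + 47*c - 35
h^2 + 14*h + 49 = (h + 7)^2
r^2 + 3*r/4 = r*(r + 3/4)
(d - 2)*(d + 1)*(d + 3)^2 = d^4 + 5*d^3 + d^2 - 21*d - 18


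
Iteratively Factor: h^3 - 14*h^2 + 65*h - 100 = (h - 4)*(h^2 - 10*h + 25) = (h - 5)*(h - 4)*(h - 5)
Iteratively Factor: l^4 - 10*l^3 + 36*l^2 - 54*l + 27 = (l - 1)*(l^3 - 9*l^2 + 27*l - 27) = (l - 3)*(l - 1)*(l^2 - 6*l + 9) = (l - 3)^2*(l - 1)*(l - 3)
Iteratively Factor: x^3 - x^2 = (x - 1)*(x^2) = x*(x - 1)*(x)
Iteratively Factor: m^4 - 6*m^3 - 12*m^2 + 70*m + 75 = (m + 3)*(m^3 - 9*m^2 + 15*m + 25) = (m - 5)*(m + 3)*(m^2 - 4*m - 5) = (m - 5)^2*(m + 3)*(m + 1)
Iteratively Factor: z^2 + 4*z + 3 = (z + 1)*(z + 3)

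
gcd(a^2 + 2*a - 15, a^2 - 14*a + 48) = 1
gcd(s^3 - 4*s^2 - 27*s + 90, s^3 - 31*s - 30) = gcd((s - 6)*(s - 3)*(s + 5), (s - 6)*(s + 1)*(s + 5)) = s^2 - s - 30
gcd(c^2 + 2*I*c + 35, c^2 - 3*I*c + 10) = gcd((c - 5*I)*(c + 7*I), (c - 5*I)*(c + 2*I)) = c - 5*I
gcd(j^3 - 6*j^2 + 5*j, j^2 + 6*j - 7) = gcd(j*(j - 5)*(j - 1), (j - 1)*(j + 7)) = j - 1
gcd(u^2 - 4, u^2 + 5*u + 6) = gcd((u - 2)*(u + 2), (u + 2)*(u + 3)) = u + 2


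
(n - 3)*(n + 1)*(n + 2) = n^3 - 7*n - 6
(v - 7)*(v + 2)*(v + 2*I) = v^3 - 5*v^2 + 2*I*v^2 - 14*v - 10*I*v - 28*I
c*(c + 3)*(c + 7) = c^3 + 10*c^2 + 21*c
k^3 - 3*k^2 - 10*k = k*(k - 5)*(k + 2)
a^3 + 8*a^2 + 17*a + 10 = (a + 1)*(a + 2)*(a + 5)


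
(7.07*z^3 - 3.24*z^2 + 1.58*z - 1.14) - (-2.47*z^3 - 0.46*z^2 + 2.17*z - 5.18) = 9.54*z^3 - 2.78*z^2 - 0.59*z + 4.04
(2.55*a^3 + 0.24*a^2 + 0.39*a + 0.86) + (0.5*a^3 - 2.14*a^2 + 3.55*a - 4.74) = 3.05*a^3 - 1.9*a^2 + 3.94*a - 3.88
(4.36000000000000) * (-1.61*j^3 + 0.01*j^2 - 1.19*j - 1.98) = -7.0196*j^3 + 0.0436*j^2 - 5.1884*j - 8.6328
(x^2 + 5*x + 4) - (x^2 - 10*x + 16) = 15*x - 12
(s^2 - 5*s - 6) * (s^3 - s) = s^5 - 5*s^4 - 7*s^3 + 5*s^2 + 6*s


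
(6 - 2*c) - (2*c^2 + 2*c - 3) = -2*c^2 - 4*c + 9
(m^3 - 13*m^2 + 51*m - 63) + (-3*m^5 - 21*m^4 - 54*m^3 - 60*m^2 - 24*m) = -3*m^5 - 21*m^4 - 53*m^3 - 73*m^2 + 27*m - 63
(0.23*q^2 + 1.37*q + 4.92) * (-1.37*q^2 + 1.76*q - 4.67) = -0.3151*q^4 - 1.4721*q^3 - 5.4033*q^2 + 2.2613*q - 22.9764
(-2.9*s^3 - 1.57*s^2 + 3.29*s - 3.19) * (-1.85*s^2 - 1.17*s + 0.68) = 5.365*s^5 + 6.2975*s^4 - 6.2216*s^3 + 0.9846*s^2 + 5.9695*s - 2.1692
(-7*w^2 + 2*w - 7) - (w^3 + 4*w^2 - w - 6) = -w^3 - 11*w^2 + 3*w - 1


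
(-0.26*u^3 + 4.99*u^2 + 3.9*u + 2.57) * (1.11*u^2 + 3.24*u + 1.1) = -0.2886*u^5 + 4.6965*u^4 + 20.2106*u^3 + 20.9777*u^2 + 12.6168*u + 2.827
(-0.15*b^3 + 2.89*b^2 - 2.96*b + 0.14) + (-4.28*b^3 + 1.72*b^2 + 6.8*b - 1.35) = -4.43*b^3 + 4.61*b^2 + 3.84*b - 1.21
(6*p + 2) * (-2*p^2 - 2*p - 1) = -12*p^3 - 16*p^2 - 10*p - 2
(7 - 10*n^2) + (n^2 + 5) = 12 - 9*n^2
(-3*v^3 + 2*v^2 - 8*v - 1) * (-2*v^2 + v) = 6*v^5 - 7*v^4 + 18*v^3 - 6*v^2 - v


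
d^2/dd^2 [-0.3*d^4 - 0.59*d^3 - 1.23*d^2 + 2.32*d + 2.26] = -3.6*d^2 - 3.54*d - 2.46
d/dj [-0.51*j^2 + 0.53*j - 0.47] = 0.53 - 1.02*j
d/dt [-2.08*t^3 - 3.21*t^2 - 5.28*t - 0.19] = -6.24*t^2 - 6.42*t - 5.28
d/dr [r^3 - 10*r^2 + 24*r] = 3*r^2 - 20*r + 24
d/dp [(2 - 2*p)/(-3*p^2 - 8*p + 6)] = 2*(-3*p^2 + 6*p + 2)/(9*p^4 + 48*p^3 + 28*p^2 - 96*p + 36)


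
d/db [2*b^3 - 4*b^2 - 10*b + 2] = 6*b^2 - 8*b - 10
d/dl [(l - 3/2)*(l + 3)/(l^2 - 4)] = (-3*l^2/2 + l - 6)/(l^4 - 8*l^2 + 16)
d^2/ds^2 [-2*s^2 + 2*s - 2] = -4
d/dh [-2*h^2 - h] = -4*h - 1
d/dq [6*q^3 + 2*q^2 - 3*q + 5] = 18*q^2 + 4*q - 3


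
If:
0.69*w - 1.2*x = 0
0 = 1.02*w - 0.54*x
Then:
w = 0.00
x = 0.00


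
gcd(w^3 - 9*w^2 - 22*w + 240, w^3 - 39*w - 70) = w + 5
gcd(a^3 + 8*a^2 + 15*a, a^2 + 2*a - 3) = a + 3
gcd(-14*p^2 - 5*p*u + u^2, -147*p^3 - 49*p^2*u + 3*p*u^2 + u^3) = 7*p - u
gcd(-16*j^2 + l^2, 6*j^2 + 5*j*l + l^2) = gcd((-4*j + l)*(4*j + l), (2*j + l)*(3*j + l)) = 1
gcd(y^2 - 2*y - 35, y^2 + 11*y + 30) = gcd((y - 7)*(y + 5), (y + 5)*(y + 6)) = y + 5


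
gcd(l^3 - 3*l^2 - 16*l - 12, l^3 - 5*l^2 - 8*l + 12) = l^2 - 4*l - 12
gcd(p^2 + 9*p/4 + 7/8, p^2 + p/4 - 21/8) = p + 7/4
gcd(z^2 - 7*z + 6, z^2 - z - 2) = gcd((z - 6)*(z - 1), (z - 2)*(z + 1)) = 1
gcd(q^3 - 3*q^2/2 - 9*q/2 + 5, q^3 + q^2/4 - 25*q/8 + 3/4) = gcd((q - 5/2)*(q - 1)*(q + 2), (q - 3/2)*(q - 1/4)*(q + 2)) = q + 2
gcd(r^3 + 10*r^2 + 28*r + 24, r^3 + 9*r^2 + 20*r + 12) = r^2 + 8*r + 12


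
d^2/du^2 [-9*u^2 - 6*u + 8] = -18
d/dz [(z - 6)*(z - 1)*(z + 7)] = 3*z^2 - 43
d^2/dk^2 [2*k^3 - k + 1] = 12*k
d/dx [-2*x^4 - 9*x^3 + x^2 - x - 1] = -8*x^3 - 27*x^2 + 2*x - 1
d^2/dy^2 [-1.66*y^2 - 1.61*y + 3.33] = -3.32000000000000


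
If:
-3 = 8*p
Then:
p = -3/8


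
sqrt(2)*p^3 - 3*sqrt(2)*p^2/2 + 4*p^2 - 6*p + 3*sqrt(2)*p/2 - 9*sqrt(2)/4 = (p - 3/2)*(p + 3*sqrt(2)/2)*(sqrt(2)*p + 1)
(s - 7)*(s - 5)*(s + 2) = s^3 - 10*s^2 + 11*s + 70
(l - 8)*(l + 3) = l^2 - 5*l - 24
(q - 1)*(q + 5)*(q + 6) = q^3 + 10*q^2 + 19*q - 30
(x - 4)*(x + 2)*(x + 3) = x^3 + x^2 - 14*x - 24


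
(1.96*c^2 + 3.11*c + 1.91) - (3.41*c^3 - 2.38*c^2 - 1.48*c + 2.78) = -3.41*c^3 + 4.34*c^2 + 4.59*c - 0.87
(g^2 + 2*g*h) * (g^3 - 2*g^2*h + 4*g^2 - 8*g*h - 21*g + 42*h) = g^5 + 4*g^4 - 4*g^3*h^2 - 21*g^3 - 16*g^2*h^2 + 84*g*h^2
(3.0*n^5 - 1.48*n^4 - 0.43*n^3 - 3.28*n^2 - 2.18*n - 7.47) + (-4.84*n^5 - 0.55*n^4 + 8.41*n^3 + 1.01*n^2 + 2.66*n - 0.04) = -1.84*n^5 - 2.03*n^4 + 7.98*n^3 - 2.27*n^2 + 0.48*n - 7.51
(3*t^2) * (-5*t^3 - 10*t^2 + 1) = -15*t^5 - 30*t^4 + 3*t^2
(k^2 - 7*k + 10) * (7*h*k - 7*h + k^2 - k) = 7*h*k^3 - 56*h*k^2 + 119*h*k - 70*h + k^4 - 8*k^3 + 17*k^2 - 10*k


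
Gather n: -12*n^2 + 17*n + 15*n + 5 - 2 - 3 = -12*n^2 + 32*n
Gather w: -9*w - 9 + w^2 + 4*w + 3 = w^2 - 5*w - 6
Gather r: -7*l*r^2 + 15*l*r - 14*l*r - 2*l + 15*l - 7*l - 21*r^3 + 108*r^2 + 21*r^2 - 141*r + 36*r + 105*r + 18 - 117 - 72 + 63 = l*r + 6*l - 21*r^3 + r^2*(129 - 7*l) - 108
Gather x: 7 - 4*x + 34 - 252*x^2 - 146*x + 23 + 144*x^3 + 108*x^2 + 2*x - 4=144*x^3 - 144*x^2 - 148*x + 60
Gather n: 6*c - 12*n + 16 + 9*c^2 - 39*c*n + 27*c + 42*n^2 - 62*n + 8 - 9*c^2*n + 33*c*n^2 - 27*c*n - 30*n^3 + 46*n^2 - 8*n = 9*c^2 + 33*c - 30*n^3 + n^2*(33*c + 88) + n*(-9*c^2 - 66*c - 82) + 24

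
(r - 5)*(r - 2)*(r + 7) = r^3 - 39*r + 70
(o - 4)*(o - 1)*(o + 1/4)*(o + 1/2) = o^4 - 17*o^3/4 + 3*o^2/8 + 19*o/8 + 1/2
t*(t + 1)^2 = t^3 + 2*t^2 + t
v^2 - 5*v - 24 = (v - 8)*(v + 3)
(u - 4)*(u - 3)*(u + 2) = u^3 - 5*u^2 - 2*u + 24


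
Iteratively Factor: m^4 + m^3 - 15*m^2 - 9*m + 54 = (m + 3)*(m^3 - 2*m^2 - 9*m + 18) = (m - 2)*(m + 3)*(m^2 - 9) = (m - 2)*(m + 3)^2*(m - 3)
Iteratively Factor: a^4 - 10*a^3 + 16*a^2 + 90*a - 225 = (a + 3)*(a^3 - 13*a^2 + 55*a - 75) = (a - 5)*(a + 3)*(a^2 - 8*a + 15) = (a - 5)^2*(a + 3)*(a - 3)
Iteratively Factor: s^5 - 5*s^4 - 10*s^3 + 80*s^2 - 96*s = (s)*(s^4 - 5*s^3 - 10*s^2 + 80*s - 96) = s*(s - 2)*(s^3 - 3*s^2 - 16*s + 48) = s*(s - 3)*(s - 2)*(s^2 - 16) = s*(s - 4)*(s - 3)*(s - 2)*(s + 4)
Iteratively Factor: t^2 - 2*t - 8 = (t - 4)*(t + 2)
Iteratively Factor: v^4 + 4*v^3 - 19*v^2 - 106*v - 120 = (v - 5)*(v^3 + 9*v^2 + 26*v + 24) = (v - 5)*(v + 3)*(v^2 + 6*v + 8) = (v - 5)*(v + 2)*(v + 3)*(v + 4)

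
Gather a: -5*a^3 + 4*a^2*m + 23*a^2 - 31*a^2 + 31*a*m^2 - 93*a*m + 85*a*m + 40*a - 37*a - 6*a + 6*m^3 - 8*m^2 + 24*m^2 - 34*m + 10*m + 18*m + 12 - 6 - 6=-5*a^3 + a^2*(4*m - 8) + a*(31*m^2 - 8*m - 3) + 6*m^3 + 16*m^2 - 6*m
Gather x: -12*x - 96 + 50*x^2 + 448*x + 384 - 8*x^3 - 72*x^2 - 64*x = -8*x^3 - 22*x^2 + 372*x + 288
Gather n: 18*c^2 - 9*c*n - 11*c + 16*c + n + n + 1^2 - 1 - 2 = 18*c^2 + 5*c + n*(2 - 9*c) - 2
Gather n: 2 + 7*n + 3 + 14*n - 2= 21*n + 3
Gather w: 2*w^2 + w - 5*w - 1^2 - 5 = 2*w^2 - 4*w - 6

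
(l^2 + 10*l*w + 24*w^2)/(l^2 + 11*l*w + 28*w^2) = (l + 6*w)/(l + 7*w)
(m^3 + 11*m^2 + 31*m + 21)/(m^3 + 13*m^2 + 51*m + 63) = (m + 1)/(m + 3)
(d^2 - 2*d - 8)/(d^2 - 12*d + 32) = (d + 2)/(d - 8)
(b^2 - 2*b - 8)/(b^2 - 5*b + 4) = (b + 2)/(b - 1)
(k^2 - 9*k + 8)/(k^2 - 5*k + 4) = (k - 8)/(k - 4)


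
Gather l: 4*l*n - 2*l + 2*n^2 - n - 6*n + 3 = l*(4*n - 2) + 2*n^2 - 7*n + 3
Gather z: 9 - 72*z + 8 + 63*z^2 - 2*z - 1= 63*z^2 - 74*z + 16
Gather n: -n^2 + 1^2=1 - n^2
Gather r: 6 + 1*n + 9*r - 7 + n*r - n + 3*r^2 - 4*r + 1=3*r^2 + r*(n + 5)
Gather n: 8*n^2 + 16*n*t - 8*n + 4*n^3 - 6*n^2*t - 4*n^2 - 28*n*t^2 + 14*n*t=4*n^3 + n^2*(4 - 6*t) + n*(-28*t^2 + 30*t - 8)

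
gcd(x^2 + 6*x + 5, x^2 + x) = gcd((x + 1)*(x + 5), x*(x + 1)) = x + 1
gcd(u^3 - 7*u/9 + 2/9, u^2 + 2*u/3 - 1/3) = u^2 + 2*u/3 - 1/3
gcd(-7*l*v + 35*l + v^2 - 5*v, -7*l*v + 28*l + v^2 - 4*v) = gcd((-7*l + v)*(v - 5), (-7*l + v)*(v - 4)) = -7*l + v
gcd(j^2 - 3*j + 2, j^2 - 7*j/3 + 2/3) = j - 2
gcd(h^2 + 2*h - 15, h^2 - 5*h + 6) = h - 3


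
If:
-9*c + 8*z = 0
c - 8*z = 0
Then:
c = 0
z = 0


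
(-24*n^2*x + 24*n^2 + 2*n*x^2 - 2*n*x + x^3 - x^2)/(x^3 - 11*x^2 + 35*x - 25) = (-24*n^2 + 2*n*x + x^2)/(x^2 - 10*x + 25)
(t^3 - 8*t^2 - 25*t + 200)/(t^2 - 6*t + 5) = (t^2 - 3*t - 40)/(t - 1)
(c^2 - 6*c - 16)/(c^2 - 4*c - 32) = (c + 2)/(c + 4)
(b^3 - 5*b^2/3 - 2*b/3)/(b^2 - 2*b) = b + 1/3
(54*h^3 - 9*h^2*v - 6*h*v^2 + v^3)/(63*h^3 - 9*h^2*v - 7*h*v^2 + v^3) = (-6*h + v)/(-7*h + v)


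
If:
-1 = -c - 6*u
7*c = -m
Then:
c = 1 - 6*u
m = 42*u - 7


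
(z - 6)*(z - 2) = z^2 - 8*z + 12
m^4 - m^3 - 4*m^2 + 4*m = m*(m - 2)*(m - 1)*(m + 2)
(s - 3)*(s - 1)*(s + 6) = s^3 + 2*s^2 - 21*s + 18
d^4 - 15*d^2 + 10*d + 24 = (d - 3)*(d - 2)*(d + 1)*(d + 4)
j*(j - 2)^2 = j^3 - 4*j^2 + 4*j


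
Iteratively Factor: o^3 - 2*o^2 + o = (o - 1)*(o^2 - o) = (o - 1)^2*(o)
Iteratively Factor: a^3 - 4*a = (a + 2)*(a^2 - 2*a) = a*(a + 2)*(a - 2)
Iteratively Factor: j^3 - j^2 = (j)*(j^2 - j) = j*(j - 1)*(j)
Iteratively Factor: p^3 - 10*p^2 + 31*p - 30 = (p - 3)*(p^2 - 7*p + 10) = (p - 5)*(p - 3)*(p - 2)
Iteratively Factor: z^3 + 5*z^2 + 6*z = (z)*(z^2 + 5*z + 6) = z*(z + 2)*(z + 3)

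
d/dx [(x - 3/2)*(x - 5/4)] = 2*x - 11/4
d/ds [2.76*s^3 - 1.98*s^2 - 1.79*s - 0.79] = 8.28*s^2 - 3.96*s - 1.79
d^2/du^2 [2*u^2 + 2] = 4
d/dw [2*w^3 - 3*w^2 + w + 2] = 6*w^2 - 6*w + 1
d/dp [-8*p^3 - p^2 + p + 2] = -24*p^2 - 2*p + 1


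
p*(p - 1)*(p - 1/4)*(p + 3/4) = p^4 - p^3/2 - 11*p^2/16 + 3*p/16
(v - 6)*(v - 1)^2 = v^3 - 8*v^2 + 13*v - 6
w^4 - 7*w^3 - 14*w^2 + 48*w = w*(w - 8)*(w - 2)*(w + 3)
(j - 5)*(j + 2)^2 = j^3 - j^2 - 16*j - 20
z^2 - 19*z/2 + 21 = (z - 6)*(z - 7/2)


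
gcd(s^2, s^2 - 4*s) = s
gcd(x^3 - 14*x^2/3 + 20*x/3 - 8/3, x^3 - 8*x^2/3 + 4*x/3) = x^2 - 8*x/3 + 4/3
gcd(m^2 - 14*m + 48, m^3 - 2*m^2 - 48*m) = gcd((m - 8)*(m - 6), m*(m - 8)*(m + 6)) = m - 8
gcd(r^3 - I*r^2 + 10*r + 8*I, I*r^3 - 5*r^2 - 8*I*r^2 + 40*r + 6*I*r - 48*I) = 1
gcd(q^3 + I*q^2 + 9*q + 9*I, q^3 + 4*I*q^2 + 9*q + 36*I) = q^2 + 9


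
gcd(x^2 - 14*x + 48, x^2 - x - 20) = 1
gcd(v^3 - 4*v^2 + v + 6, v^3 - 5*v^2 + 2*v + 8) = v^2 - v - 2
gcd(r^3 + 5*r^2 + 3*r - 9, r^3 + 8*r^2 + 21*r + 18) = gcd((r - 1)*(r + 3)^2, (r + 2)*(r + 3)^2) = r^2 + 6*r + 9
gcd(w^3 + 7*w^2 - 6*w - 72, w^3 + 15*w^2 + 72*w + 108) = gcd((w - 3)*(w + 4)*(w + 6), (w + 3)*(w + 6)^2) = w + 6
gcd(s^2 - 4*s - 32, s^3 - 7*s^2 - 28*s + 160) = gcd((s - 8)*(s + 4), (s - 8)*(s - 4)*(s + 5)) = s - 8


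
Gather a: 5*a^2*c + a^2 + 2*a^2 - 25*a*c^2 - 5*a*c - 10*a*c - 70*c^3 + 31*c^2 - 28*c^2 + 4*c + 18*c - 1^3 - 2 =a^2*(5*c + 3) + a*(-25*c^2 - 15*c) - 70*c^3 + 3*c^2 + 22*c - 3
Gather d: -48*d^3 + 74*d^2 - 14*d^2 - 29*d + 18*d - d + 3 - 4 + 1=-48*d^3 + 60*d^2 - 12*d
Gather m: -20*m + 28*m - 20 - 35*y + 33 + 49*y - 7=8*m + 14*y + 6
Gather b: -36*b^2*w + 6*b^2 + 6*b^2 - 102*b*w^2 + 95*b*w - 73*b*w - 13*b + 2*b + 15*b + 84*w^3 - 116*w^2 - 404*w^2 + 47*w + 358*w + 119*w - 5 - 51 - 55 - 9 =b^2*(12 - 36*w) + b*(-102*w^2 + 22*w + 4) + 84*w^3 - 520*w^2 + 524*w - 120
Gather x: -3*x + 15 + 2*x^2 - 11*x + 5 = 2*x^2 - 14*x + 20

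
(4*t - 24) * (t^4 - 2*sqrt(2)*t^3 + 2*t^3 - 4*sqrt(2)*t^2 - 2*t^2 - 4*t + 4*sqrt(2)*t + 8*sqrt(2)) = 4*t^5 - 16*t^4 - 8*sqrt(2)*t^4 - 56*t^3 + 32*sqrt(2)*t^3 + 32*t^2 + 112*sqrt(2)*t^2 - 64*sqrt(2)*t + 96*t - 192*sqrt(2)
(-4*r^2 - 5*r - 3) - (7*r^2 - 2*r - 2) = -11*r^2 - 3*r - 1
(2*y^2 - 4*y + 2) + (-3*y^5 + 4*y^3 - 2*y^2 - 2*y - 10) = -3*y^5 + 4*y^3 - 6*y - 8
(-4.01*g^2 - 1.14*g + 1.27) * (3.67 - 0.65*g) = 2.6065*g^3 - 13.9757*g^2 - 5.0093*g + 4.6609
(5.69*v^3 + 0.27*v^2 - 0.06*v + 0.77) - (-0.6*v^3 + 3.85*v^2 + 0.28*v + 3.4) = 6.29*v^3 - 3.58*v^2 - 0.34*v - 2.63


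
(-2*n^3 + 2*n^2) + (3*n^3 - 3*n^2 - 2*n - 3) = n^3 - n^2 - 2*n - 3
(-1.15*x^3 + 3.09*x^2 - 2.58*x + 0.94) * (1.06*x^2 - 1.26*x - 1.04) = -1.219*x^5 + 4.7244*x^4 - 5.4322*x^3 + 1.0336*x^2 + 1.4988*x - 0.9776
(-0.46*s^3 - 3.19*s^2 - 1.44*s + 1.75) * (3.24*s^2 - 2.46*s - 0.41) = -1.4904*s^5 - 9.204*s^4 + 3.3704*s^3 + 10.5203*s^2 - 3.7146*s - 0.7175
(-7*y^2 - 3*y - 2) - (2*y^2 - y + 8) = -9*y^2 - 2*y - 10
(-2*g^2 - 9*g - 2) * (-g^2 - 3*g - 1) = 2*g^4 + 15*g^3 + 31*g^2 + 15*g + 2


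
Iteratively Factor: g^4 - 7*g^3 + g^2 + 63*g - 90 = (g - 3)*(g^3 - 4*g^2 - 11*g + 30) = (g - 5)*(g - 3)*(g^2 + g - 6) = (g - 5)*(g - 3)*(g + 3)*(g - 2)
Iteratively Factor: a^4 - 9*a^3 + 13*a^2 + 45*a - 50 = (a - 5)*(a^3 - 4*a^2 - 7*a + 10) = (a - 5)^2*(a^2 + a - 2) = (a - 5)^2*(a + 2)*(a - 1)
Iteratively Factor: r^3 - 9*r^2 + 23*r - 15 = (r - 1)*(r^2 - 8*r + 15) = (r - 3)*(r - 1)*(r - 5)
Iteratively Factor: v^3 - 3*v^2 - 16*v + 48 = (v - 3)*(v^2 - 16) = (v - 3)*(v + 4)*(v - 4)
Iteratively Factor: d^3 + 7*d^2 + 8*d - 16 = (d + 4)*(d^2 + 3*d - 4) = (d - 1)*(d + 4)*(d + 4)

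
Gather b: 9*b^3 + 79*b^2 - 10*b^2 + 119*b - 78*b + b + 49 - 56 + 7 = 9*b^3 + 69*b^2 + 42*b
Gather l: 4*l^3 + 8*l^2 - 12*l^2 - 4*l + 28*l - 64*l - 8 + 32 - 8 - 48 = 4*l^3 - 4*l^2 - 40*l - 32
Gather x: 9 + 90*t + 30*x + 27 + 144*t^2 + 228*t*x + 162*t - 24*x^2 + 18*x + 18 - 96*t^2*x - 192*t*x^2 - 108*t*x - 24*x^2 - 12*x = 144*t^2 + 252*t + x^2*(-192*t - 48) + x*(-96*t^2 + 120*t + 36) + 54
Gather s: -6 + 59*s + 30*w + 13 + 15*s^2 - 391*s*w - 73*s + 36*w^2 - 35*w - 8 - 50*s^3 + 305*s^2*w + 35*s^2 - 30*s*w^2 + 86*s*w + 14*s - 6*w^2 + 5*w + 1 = -50*s^3 + s^2*(305*w + 50) + s*(-30*w^2 - 305*w) + 30*w^2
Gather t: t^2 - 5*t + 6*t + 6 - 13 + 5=t^2 + t - 2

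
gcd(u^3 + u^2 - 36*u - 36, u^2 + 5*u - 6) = u + 6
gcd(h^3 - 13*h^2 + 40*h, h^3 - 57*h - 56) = h - 8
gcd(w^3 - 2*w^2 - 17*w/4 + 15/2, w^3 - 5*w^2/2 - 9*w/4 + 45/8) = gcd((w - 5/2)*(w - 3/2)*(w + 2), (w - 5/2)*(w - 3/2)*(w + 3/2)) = w^2 - 4*w + 15/4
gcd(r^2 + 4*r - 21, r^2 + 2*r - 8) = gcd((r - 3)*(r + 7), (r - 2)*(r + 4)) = 1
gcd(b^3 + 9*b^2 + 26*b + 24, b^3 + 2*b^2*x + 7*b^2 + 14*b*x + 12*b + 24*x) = b^2 + 7*b + 12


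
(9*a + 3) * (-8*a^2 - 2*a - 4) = -72*a^3 - 42*a^2 - 42*a - 12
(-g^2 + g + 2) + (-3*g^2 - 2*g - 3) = -4*g^2 - g - 1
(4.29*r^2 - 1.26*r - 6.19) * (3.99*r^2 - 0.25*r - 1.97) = 17.1171*r^4 - 6.0999*r^3 - 32.8344*r^2 + 4.0297*r + 12.1943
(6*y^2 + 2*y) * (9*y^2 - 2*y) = 54*y^4 + 6*y^3 - 4*y^2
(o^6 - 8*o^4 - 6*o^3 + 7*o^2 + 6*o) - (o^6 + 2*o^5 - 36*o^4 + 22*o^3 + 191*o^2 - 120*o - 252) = -2*o^5 + 28*o^4 - 28*o^3 - 184*o^2 + 126*o + 252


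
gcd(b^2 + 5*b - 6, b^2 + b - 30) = b + 6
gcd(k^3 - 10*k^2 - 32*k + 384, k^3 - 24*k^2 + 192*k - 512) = k^2 - 16*k + 64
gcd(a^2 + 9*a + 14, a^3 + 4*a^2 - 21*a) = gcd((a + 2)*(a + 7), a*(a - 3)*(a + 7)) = a + 7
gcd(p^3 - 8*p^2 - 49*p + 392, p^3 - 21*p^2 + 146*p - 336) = p^2 - 15*p + 56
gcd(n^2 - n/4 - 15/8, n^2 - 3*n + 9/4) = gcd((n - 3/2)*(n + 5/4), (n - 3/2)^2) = n - 3/2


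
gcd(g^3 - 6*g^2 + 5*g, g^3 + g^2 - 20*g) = g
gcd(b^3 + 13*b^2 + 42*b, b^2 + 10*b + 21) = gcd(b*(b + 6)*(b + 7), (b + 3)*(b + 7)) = b + 7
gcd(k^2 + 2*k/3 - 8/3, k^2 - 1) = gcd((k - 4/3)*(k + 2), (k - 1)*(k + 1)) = 1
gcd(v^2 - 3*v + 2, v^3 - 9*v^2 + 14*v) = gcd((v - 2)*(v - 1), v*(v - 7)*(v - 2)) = v - 2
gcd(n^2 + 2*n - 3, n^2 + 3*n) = n + 3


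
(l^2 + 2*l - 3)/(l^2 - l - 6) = (-l^2 - 2*l + 3)/(-l^2 + l + 6)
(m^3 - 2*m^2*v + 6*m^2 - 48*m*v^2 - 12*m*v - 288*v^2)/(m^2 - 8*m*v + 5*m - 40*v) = (m^2 + 6*m*v + 6*m + 36*v)/(m + 5)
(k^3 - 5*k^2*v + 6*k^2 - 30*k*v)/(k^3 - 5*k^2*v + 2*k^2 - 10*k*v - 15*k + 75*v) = k*(k + 6)/(k^2 + 2*k - 15)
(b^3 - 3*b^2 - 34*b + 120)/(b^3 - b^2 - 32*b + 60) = (b - 4)/(b - 2)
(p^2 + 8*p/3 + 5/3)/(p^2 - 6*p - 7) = (p + 5/3)/(p - 7)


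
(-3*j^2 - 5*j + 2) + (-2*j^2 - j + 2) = -5*j^2 - 6*j + 4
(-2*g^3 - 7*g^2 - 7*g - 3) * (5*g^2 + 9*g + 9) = -10*g^5 - 53*g^4 - 116*g^3 - 141*g^2 - 90*g - 27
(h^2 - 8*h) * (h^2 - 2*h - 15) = h^4 - 10*h^3 + h^2 + 120*h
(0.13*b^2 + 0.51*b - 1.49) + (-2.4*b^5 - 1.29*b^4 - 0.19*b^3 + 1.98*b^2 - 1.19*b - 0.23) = -2.4*b^5 - 1.29*b^4 - 0.19*b^3 + 2.11*b^2 - 0.68*b - 1.72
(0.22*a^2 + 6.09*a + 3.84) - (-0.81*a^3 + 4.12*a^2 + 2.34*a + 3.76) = 0.81*a^3 - 3.9*a^2 + 3.75*a + 0.0800000000000001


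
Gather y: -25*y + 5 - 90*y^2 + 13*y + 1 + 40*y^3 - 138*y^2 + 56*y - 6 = 40*y^3 - 228*y^2 + 44*y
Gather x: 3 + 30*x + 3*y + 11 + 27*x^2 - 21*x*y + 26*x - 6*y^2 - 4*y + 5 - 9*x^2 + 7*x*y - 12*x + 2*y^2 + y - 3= 18*x^2 + x*(44 - 14*y) - 4*y^2 + 16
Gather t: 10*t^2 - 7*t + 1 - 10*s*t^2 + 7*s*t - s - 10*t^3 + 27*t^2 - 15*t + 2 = -s - 10*t^3 + t^2*(37 - 10*s) + t*(7*s - 22) + 3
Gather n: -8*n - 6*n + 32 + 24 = 56 - 14*n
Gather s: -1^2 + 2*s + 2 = 2*s + 1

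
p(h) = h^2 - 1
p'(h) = 2*h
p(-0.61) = -0.63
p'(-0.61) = -1.22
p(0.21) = -0.96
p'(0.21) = 0.42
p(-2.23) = 3.97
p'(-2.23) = -4.46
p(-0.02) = -1.00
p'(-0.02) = -0.04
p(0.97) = -0.06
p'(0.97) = 1.94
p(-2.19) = 3.80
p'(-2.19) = -4.38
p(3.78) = 13.29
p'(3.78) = 7.56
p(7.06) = 48.84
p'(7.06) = 14.12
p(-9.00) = 80.00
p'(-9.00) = -18.00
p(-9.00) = 80.00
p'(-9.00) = -18.00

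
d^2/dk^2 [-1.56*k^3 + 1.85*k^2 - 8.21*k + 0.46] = 3.7 - 9.36*k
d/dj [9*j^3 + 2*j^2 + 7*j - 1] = 27*j^2 + 4*j + 7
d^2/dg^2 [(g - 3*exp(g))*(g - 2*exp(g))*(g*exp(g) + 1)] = g^3*exp(g) - 20*g^2*exp(2*g) + 6*g^2*exp(g) + 54*g*exp(3*g) - 40*g*exp(2*g) + g*exp(g) + 36*exp(3*g) + 14*exp(2*g) - 10*exp(g) + 2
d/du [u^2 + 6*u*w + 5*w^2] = 2*u + 6*w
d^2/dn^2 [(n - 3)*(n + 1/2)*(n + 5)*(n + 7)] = 12*n^2 + 57*n + 7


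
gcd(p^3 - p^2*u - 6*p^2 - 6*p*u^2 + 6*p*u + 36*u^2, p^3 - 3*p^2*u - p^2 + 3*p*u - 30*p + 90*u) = p^2 - 3*p*u - 6*p + 18*u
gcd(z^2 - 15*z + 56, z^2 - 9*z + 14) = z - 7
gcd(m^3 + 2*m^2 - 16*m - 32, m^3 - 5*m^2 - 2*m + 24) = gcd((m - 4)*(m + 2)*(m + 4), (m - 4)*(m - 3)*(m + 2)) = m^2 - 2*m - 8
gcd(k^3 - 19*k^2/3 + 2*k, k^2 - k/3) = k^2 - k/3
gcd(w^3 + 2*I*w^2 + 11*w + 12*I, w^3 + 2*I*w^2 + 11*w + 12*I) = w^3 + 2*I*w^2 + 11*w + 12*I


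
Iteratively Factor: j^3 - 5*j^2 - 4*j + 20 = (j - 2)*(j^2 - 3*j - 10) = (j - 2)*(j + 2)*(j - 5)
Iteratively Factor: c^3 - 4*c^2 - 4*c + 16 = (c - 2)*(c^2 - 2*c - 8) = (c - 2)*(c + 2)*(c - 4)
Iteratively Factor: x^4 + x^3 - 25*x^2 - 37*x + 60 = (x + 4)*(x^3 - 3*x^2 - 13*x + 15) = (x - 5)*(x + 4)*(x^2 + 2*x - 3) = (x - 5)*(x - 1)*(x + 4)*(x + 3)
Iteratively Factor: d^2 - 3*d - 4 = (d - 4)*(d + 1)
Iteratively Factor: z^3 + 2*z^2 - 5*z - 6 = (z + 3)*(z^2 - z - 2) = (z + 1)*(z + 3)*(z - 2)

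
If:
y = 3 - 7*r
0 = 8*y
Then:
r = 3/7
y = 0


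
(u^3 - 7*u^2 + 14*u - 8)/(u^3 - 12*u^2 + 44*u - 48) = (u - 1)/(u - 6)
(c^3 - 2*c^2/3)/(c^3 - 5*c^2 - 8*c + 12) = c^2*(c - 2/3)/(c^3 - 5*c^2 - 8*c + 12)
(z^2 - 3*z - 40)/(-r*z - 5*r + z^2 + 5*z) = (z - 8)/(-r + z)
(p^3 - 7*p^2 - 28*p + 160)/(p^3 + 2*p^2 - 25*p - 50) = (p^2 - 12*p + 32)/(p^2 - 3*p - 10)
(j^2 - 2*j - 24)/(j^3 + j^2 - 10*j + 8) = (j - 6)/(j^2 - 3*j + 2)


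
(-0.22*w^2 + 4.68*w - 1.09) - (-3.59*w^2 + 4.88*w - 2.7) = 3.37*w^2 - 0.2*w + 1.61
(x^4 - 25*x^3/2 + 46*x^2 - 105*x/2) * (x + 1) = x^5 - 23*x^4/2 + 67*x^3/2 - 13*x^2/2 - 105*x/2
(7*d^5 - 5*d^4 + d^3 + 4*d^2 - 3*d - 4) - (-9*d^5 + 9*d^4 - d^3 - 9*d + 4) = 16*d^5 - 14*d^4 + 2*d^3 + 4*d^2 + 6*d - 8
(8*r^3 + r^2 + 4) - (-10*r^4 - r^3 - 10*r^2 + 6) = 10*r^4 + 9*r^3 + 11*r^2 - 2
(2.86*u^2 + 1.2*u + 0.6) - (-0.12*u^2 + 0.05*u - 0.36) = 2.98*u^2 + 1.15*u + 0.96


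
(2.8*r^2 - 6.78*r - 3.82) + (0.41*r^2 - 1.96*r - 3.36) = 3.21*r^2 - 8.74*r - 7.18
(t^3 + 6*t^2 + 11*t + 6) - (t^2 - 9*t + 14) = t^3 + 5*t^2 + 20*t - 8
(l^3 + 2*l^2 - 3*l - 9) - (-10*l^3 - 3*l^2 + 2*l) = 11*l^3 + 5*l^2 - 5*l - 9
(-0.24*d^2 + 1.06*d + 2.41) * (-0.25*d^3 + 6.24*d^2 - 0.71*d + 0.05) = 0.06*d^5 - 1.7626*d^4 + 6.1823*d^3 + 14.2738*d^2 - 1.6581*d + 0.1205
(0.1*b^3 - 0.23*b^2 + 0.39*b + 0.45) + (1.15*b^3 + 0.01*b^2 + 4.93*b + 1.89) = 1.25*b^3 - 0.22*b^2 + 5.32*b + 2.34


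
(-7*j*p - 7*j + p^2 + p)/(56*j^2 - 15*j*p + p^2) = (p + 1)/(-8*j + p)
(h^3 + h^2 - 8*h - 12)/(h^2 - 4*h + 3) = (h^2 + 4*h + 4)/(h - 1)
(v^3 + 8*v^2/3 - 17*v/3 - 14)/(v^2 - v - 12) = (3*v^2 - v - 14)/(3*(v - 4))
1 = 1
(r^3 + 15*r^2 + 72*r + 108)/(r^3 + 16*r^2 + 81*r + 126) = (r + 6)/(r + 7)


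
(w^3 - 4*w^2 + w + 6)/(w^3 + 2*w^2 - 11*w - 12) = (w - 2)/(w + 4)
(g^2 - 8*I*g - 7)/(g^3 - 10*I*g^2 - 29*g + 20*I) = (g - 7*I)/(g^2 - 9*I*g - 20)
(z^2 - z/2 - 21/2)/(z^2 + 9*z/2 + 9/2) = (2*z - 7)/(2*z + 3)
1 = 1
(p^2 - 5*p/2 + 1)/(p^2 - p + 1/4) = 2*(p - 2)/(2*p - 1)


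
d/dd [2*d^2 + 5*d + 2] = 4*d + 5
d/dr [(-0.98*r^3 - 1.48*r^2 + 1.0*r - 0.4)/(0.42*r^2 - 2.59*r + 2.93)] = (-0.4116*r^4 + 5.0764*r^3 - 5.201*r^2 - 8.3368*r + 1.894)/(0.1764*r^4 - 2.1756*r^3 + 9.1693*r^2 - 15.1774*r + 8.5849)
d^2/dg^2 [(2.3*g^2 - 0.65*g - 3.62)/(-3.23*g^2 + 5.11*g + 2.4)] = (-62.36161*g^3 + 119.624988*g^2 - 328.262316*g + 202.736884)/(33.698267*g^6 - 159.936357*g^5 + 177.909369*g^4 + 104.243489*g^3 - 132.19272*g^2 - 88.3008*g - 13.824)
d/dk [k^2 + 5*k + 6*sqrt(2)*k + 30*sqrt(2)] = 2*k + 5 + 6*sqrt(2)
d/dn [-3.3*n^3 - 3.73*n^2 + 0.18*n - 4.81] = -9.9*n^2 - 7.46*n + 0.18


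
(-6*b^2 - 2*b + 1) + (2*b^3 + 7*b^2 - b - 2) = 2*b^3 + b^2 - 3*b - 1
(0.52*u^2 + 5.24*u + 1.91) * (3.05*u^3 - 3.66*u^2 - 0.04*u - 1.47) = 1.586*u^5 + 14.0788*u^4 - 13.3737*u^3 - 7.9646*u^2 - 7.7792*u - 2.8077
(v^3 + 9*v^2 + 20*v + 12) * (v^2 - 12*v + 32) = v^5 - 3*v^4 - 56*v^3 + 60*v^2 + 496*v + 384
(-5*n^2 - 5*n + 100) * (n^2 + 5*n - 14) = -5*n^4 - 30*n^3 + 145*n^2 + 570*n - 1400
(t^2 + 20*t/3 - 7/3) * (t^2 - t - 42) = t^4 + 17*t^3/3 - 51*t^2 - 833*t/3 + 98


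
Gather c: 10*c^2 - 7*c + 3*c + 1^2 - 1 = 10*c^2 - 4*c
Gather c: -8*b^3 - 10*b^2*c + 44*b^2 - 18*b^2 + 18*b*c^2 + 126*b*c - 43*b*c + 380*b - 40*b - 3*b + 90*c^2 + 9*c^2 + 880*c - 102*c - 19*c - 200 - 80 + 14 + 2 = -8*b^3 + 26*b^2 + 337*b + c^2*(18*b + 99) + c*(-10*b^2 + 83*b + 759) - 264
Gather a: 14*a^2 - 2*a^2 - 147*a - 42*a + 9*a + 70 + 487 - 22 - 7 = 12*a^2 - 180*a + 528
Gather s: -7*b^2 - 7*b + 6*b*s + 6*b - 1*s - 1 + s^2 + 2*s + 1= -7*b^2 - b + s^2 + s*(6*b + 1)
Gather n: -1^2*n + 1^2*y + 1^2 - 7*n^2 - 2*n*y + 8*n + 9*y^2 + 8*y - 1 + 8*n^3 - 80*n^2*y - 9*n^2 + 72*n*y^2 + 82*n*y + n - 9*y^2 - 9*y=8*n^3 + n^2*(-80*y - 16) + n*(72*y^2 + 80*y + 8)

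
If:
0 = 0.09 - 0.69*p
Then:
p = 0.13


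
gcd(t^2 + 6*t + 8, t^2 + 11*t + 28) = t + 4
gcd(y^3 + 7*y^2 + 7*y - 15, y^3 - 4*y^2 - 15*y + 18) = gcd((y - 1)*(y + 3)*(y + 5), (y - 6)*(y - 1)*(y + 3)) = y^2 + 2*y - 3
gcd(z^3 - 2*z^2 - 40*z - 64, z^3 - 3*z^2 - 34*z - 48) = z^2 - 6*z - 16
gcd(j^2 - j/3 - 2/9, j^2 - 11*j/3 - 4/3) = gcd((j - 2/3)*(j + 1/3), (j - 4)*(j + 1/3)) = j + 1/3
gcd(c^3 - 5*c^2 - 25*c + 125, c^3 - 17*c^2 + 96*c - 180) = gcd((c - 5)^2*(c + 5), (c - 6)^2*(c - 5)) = c - 5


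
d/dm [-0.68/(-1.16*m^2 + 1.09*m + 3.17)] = (0.7412 - 1.5776*m)/(-1.16*m^2 + 1.09*m + 3.17)^2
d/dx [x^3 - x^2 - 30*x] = 3*x^2 - 2*x - 30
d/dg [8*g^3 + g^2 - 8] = 2*g*(12*g + 1)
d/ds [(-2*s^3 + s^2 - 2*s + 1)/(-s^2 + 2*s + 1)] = 2*(s^4 - 4*s^3 - 3*s^2 + 2*s - 2)/(s^4 - 4*s^3 + 2*s^2 + 4*s + 1)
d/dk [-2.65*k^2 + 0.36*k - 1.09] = 0.36 - 5.3*k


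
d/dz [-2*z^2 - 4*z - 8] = -4*z - 4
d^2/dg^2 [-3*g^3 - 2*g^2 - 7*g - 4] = -18*g - 4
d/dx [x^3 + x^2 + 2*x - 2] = 3*x^2 + 2*x + 2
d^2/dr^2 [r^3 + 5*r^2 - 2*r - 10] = 6*r + 10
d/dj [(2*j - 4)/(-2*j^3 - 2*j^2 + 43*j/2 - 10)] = 8*(4*j^3 - 10*j^2 - 8*j + 33)/(16*j^6 + 32*j^5 - 328*j^4 - 184*j^3 + 2009*j^2 - 1720*j + 400)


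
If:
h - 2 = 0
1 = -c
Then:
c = -1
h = 2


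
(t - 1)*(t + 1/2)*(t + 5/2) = t^3 + 2*t^2 - 7*t/4 - 5/4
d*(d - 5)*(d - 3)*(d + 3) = d^4 - 5*d^3 - 9*d^2 + 45*d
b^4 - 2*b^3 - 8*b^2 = b^2*(b - 4)*(b + 2)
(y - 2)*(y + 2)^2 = y^3 + 2*y^2 - 4*y - 8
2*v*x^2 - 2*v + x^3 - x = (2*v + x)*(x - 1)*(x + 1)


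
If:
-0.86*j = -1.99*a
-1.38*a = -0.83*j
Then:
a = 0.00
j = 0.00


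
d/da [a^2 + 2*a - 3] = 2*a + 2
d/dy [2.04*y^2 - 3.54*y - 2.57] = 4.08*y - 3.54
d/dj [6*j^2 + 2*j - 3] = 12*j + 2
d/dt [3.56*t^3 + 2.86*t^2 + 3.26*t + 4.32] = 10.68*t^2 + 5.72*t + 3.26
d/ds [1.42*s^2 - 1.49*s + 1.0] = 2.84*s - 1.49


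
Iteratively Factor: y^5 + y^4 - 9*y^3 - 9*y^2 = (y + 1)*(y^4 - 9*y^2) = (y - 3)*(y + 1)*(y^3 + 3*y^2) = (y - 3)*(y + 1)*(y + 3)*(y^2) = y*(y - 3)*(y + 1)*(y + 3)*(y)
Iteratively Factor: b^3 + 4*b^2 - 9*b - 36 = (b - 3)*(b^2 + 7*b + 12) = (b - 3)*(b + 3)*(b + 4)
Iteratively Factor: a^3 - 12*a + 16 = (a - 2)*(a^2 + 2*a - 8) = (a - 2)^2*(a + 4)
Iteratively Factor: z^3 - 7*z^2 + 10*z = (z - 5)*(z^2 - 2*z) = (z - 5)*(z - 2)*(z)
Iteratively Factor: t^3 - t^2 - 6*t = (t)*(t^2 - t - 6) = t*(t - 3)*(t + 2)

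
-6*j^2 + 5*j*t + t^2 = (-j + t)*(6*j + t)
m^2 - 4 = (m - 2)*(m + 2)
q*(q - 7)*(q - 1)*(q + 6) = q^4 - 2*q^3 - 41*q^2 + 42*q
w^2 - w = w*(w - 1)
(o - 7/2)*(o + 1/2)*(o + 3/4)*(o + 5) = o^4 + 11*o^3/4 - 61*o^2/4 - 341*o/16 - 105/16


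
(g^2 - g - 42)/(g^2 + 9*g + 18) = (g - 7)/(g + 3)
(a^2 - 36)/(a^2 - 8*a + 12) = (a + 6)/(a - 2)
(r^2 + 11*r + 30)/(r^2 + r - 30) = (r + 5)/(r - 5)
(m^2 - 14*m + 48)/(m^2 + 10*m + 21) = (m^2 - 14*m + 48)/(m^2 + 10*m + 21)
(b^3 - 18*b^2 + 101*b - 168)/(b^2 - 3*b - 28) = (b^2 - 11*b + 24)/(b + 4)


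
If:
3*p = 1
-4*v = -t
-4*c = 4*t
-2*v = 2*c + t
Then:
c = 0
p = 1/3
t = 0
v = 0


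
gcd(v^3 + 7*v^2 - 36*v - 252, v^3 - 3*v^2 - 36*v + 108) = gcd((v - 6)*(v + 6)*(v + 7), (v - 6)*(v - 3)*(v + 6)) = v^2 - 36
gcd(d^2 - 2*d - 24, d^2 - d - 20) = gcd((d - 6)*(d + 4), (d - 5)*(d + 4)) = d + 4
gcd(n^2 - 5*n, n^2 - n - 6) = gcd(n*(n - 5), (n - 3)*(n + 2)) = 1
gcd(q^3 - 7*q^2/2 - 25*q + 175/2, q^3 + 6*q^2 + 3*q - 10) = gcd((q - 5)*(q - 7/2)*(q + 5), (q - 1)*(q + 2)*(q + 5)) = q + 5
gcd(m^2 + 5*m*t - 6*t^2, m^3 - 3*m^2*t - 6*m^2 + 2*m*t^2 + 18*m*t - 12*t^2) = -m + t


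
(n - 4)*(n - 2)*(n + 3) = n^3 - 3*n^2 - 10*n + 24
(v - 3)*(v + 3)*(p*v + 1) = p*v^3 - 9*p*v + v^2 - 9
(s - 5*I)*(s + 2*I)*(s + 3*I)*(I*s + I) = I*s^4 + I*s^3 + 19*I*s^2 - 30*s + 19*I*s - 30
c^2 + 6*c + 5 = (c + 1)*(c + 5)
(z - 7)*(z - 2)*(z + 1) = z^3 - 8*z^2 + 5*z + 14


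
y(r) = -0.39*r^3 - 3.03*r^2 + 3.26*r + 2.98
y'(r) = -1.17*r^2 - 6.06*r + 3.26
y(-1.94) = -11.90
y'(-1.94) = 10.61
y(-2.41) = -17.02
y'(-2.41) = 11.07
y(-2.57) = -18.79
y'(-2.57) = 11.11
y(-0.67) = -0.45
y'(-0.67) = 6.79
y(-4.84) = -39.56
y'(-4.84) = 5.18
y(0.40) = 3.77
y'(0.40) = 0.65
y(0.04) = 3.11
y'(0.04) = 3.02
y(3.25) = -31.82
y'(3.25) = -28.79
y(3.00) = -25.04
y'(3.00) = -25.45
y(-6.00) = -41.42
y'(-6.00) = -2.50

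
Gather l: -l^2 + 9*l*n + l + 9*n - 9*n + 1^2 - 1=-l^2 + l*(9*n + 1)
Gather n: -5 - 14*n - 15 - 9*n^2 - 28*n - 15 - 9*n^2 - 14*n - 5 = -18*n^2 - 56*n - 40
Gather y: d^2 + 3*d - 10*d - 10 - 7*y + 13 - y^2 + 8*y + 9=d^2 - 7*d - y^2 + y + 12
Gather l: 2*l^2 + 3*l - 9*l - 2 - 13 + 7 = 2*l^2 - 6*l - 8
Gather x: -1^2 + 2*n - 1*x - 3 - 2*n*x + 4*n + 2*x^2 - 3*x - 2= 6*n + 2*x^2 + x*(-2*n - 4) - 6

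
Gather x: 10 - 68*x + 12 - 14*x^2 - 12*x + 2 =-14*x^2 - 80*x + 24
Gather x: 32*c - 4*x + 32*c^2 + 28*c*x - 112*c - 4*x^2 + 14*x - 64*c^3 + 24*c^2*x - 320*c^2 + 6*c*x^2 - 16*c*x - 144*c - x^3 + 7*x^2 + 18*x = -64*c^3 - 288*c^2 - 224*c - x^3 + x^2*(6*c + 3) + x*(24*c^2 + 12*c + 28)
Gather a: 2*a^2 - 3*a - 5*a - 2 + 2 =2*a^2 - 8*a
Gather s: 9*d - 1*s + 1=9*d - s + 1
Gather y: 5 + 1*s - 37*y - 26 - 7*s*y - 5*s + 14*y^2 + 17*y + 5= -4*s + 14*y^2 + y*(-7*s - 20) - 16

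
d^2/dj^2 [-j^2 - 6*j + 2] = -2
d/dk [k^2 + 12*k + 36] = 2*k + 12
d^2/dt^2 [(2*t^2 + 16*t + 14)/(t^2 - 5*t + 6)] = 4*(13*t^3 + 3*t^2 - 249*t + 409)/(t^6 - 15*t^5 + 93*t^4 - 305*t^3 + 558*t^2 - 540*t + 216)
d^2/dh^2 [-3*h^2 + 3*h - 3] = -6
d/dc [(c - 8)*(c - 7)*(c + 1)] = 3*c^2 - 28*c + 41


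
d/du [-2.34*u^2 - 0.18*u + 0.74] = -4.68*u - 0.18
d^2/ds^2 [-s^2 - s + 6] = -2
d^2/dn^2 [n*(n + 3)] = 2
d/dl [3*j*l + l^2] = 3*j + 2*l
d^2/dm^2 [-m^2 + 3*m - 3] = -2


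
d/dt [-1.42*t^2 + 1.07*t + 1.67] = 1.07 - 2.84*t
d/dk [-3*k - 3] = -3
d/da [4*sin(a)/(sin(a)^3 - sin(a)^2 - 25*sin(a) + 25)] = 4*(-2*sin(a)^3 + sin(a)^2 + 25)*cos(a)/(sin(a)^3 - sin(a)^2 - 25*sin(a) + 25)^2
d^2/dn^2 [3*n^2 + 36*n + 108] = 6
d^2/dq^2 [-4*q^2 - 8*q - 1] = -8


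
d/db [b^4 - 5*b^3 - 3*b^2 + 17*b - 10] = 4*b^3 - 15*b^2 - 6*b + 17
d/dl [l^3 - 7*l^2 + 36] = l*(3*l - 14)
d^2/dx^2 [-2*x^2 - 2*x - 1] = -4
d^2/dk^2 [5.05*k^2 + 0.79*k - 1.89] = 10.1000000000000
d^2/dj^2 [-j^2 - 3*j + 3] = -2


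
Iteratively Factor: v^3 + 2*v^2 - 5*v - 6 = (v + 1)*(v^2 + v - 6) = (v - 2)*(v + 1)*(v + 3)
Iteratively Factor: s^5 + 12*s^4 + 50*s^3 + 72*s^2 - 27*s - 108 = (s - 1)*(s^4 + 13*s^3 + 63*s^2 + 135*s + 108) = (s - 1)*(s + 4)*(s^3 + 9*s^2 + 27*s + 27) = (s - 1)*(s + 3)*(s + 4)*(s^2 + 6*s + 9) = (s - 1)*(s + 3)^2*(s + 4)*(s + 3)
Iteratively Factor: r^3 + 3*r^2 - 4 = (r + 2)*(r^2 + r - 2) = (r - 1)*(r + 2)*(r + 2)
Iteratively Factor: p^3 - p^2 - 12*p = (p - 4)*(p^2 + 3*p) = p*(p - 4)*(p + 3)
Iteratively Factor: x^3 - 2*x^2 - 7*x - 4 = (x - 4)*(x^2 + 2*x + 1) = (x - 4)*(x + 1)*(x + 1)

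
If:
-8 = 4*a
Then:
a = -2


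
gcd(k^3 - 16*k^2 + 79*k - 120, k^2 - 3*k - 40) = k - 8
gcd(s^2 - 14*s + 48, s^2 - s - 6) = 1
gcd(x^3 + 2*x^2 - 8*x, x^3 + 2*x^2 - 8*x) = x^3 + 2*x^2 - 8*x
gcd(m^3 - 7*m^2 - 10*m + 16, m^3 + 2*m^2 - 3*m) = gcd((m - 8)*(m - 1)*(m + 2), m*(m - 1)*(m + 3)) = m - 1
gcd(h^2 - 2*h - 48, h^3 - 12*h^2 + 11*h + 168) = h - 8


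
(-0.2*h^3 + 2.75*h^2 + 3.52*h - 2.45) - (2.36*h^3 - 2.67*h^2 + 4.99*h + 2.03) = -2.56*h^3 + 5.42*h^2 - 1.47*h - 4.48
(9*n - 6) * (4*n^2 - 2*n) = 36*n^3 - 42*n^2 + 12*n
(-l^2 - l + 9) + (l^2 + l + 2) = 11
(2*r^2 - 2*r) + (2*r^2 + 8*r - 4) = 4*r^2 + 6*r - 4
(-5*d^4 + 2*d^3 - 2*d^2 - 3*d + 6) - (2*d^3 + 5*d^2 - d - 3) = -5*d^4 - 7*d^2 - 2*d + 9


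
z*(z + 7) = z^2 + 7*z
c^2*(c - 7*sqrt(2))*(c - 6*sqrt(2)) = c^4 - 13*sqrt(2)*c^3 + 84*c^2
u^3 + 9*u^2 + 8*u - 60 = (u - 2)*(u + 5)*(u + 6)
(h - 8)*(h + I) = h^2 - 8*h + I*h - 8*I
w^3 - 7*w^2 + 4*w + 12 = (w - 6)*(w - 2)*(w + 1)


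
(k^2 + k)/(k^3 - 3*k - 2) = k/(k^2 - k - 2)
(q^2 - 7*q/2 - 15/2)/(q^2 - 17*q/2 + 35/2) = (2*q + 3)/(2*q - 7)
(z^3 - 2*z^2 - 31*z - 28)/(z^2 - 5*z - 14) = (z^2 + 5*z + 4)/(z + 2)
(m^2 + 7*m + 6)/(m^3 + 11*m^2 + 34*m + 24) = 1/(m + 4)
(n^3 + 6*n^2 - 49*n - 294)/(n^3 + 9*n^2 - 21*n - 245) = (n^2 - n - 42)/(n^2 + 2*n - 35)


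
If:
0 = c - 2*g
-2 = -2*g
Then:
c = 2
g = 1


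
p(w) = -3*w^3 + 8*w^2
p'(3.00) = -33.00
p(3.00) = -9.00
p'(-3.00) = -129.00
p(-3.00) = 153.00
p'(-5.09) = -314.61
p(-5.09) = 602.88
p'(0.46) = 5.46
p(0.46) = 1.40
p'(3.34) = -46.96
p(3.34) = -22.53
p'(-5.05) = -310.32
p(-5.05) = 590.38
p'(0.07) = 1.08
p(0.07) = 0.04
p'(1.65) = 1.90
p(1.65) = 8.30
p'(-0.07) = -1.16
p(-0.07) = 0.04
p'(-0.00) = 0.00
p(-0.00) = 0.00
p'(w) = -9*w^2 + 16*w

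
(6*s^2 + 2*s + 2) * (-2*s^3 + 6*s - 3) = -12*s^5 - 4*s^4 + 32*s^3 - 6*s^2 + 6*s - 6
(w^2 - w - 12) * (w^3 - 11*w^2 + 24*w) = w^5 - 12*w^4 + 23*w^3 + 108*w^2 - 288*w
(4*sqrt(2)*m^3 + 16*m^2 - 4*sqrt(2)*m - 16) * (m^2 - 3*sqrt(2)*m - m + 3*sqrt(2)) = 4*sqrt(2)*m^5 - 8*m^4 - 4*sqrt(2)*m^4 - 52*sqrt(2)*m^3 + 8*m^3 + 8*m^2 + 52*sqrt(2)*m^2 - 8*m + 48*sqrt(2)*m - 48*sqrt(2)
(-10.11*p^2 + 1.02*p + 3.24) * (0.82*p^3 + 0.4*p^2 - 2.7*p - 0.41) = -8.2902*p^5 - 3.2076*p^4 + 30.3618*p^3 + 2.6871*p^2 - 9.1662*p - 1.3284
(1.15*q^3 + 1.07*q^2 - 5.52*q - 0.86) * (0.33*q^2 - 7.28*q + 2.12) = 0.3795*q^5 - 8.0189*q^4 - 7.1732*q^3 + 42.1702*q^2 - 5.4416*q - 1.8232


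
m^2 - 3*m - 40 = (m - 8)*(m + 5)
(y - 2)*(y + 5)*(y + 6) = y^3 + 9*y^2 + 8*y - 60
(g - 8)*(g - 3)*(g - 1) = g^3 - 12*g^2 + 35*g - 24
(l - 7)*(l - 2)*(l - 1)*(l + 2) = l^4 - 8*l^3 + 3*l^2 + 32*l - 28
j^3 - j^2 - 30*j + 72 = (j - 4)*(j - 3)*(j + 6)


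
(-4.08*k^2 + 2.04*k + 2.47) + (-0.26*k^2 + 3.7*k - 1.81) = -4.34*k^2 + 5.74*k + 0.66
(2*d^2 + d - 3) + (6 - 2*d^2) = d + 3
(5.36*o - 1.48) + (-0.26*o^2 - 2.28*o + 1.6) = -0.26*o^2 + 3.08*o + 0.12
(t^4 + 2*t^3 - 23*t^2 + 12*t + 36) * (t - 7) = t^5 - 5*t^4 - 37*t^3 + 173*t^2 - 48*t - 252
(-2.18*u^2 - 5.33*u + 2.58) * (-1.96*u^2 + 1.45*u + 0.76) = 4.2728*u^4 + 7.2858*u^3 - 14.4421*u^2 - 0.3098*u + 1.9608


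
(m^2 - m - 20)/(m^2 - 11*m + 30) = (m + 4)/(m - 6)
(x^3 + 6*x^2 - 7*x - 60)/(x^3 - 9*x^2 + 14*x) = (x^3 + 6*x^2 - 7*x - 60)/(x*(x^2 - 9*x + 14))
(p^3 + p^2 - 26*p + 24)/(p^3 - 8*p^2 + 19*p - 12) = (p + 6)/(p - 3)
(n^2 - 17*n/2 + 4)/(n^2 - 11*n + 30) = (n^2 - 17*n/2 + 4)/(n^2 - 11*n + 30)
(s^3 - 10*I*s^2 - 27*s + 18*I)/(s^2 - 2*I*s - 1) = (s^2 - 9*I*s - 18)/(s - I)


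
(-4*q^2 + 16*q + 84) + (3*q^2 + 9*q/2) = -q^2 + 41*q/2 + 84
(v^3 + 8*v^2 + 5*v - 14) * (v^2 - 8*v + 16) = v^5 - 43*v^3 + 74*v^2 + 192*v - 224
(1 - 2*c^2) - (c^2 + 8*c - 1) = -3*c^2 - 8*c + 2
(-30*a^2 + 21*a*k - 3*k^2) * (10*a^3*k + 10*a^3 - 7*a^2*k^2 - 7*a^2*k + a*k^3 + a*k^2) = -300*a^5*k - 300*a^5 + 420*a^4*k^2 + 420*a^4*k - 207*a^3*k^3 - 207*a^3*k^2 + 42*a^2*k^4 + 42*a^2*k^3 - 3*a*k^5 - 3*a*k^4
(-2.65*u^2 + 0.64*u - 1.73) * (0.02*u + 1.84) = -0.053*u^3 - 4.8632*u^2 + 1.143*u - 3.1832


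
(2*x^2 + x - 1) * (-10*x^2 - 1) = -20*x^4 - 10*x^3 + 8*x^2 - x + 1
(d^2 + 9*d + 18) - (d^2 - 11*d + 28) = 20*d - 10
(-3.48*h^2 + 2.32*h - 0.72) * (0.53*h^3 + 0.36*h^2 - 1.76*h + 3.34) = -1.8444*h^5 - 0.0231999999999999*h^4 + 6.5784*h^3 - 15.9656*h^2 + 9.016*h - 2.4048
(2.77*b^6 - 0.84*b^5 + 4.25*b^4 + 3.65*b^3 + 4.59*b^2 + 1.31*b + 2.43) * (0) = 0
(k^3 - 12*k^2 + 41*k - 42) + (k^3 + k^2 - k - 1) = 2*k^3 - 11*k^2 + 40*k - 43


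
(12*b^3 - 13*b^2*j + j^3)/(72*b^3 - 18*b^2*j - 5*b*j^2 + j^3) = (b - j)/(6*b - j)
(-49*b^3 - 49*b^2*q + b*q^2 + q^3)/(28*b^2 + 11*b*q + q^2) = (-7*b^2 - 6*b*q + q^2)/(4*b + q)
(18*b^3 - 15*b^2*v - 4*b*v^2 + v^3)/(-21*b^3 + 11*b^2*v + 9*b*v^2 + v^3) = (-6*b + v)/(7*b + v)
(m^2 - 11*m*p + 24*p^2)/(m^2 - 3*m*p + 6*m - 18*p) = (m - 8*p)/(m + 6)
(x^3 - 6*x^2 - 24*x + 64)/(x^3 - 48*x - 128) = (x - 2)/(x + 4)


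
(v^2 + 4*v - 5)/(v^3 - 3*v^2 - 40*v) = (v - 1)/(v*(v - 8))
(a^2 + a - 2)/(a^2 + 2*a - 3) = (a + 2)/(a + 3)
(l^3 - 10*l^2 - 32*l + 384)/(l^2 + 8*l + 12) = (l^2 - 16*l + 64)/(l + 2)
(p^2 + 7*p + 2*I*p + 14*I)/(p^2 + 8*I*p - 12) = (p + 7)/(p + 6*I)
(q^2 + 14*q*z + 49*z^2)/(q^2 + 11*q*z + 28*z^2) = (q + 7*z)/(q + 4*z)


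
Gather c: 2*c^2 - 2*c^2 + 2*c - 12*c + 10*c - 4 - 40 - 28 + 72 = 0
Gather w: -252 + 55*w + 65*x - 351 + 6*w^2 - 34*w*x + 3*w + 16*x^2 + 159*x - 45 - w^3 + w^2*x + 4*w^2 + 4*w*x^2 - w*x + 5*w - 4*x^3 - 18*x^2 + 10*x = -w^3 + w^2*(x + 10) + w*(4*x^2 - 35*x + 63) - 4*x^3 - 2*x^2 + 234*x - 648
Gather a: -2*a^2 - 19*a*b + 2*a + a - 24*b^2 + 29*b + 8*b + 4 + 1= -2*a^2 + a*(3 - 19*b) - 24*b^2 + 37*b + 5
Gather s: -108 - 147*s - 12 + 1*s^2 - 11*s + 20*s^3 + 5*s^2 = 20*s^3 + 6*s^2 - 158*s - 120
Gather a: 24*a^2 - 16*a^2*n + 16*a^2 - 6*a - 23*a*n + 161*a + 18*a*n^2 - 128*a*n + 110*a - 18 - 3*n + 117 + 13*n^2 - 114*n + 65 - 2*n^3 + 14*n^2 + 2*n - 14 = a^2*(40 - 16*n) + a*(18*n^2 - 151*n + 265) - 2*n^3 + 27*n^2 - 115*n + 150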